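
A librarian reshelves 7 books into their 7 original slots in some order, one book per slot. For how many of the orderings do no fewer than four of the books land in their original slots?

92

Sum C(7,i)·!(7-i) for i = 4..7:
  i=4: C(7,4)·!3 = 35·2 = 70
  i=5: C(7,5)·!2 = 21·1 = 21
  i=6: C(7,6)·!1 = 7·0 = 0
  i=7: C(7,7)·!0 = 1·1 = 1
Total = 92.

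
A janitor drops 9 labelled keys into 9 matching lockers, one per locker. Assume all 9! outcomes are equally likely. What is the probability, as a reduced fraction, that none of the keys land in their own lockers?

16687/45360

Favorable outcomes: !9 = 133496.
Total outcomes: 9! = 362880.
Probability = 133496/362880 = 16687/45360.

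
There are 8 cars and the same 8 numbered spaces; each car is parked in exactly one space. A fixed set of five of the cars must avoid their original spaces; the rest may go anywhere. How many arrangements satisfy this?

21234

Let A_j be the event that the j-th constrained one is fixed. By inclusion-exclusion over the 5 events:
Σ_{j=0}^{5} (-1)^j C(5,j)(8-j)!
= C(5,0)·8! - C(5,1)·7! + C(5,2)·6! - C(5,3)·5! + C(5,4)·4! - C(5,5)·3!
= 40320 - 25200 + 7200 - 1200 + 120 - 6
= 21234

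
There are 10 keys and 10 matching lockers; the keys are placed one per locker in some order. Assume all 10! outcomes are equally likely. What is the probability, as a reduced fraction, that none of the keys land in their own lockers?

16481/44800

Favorable outcomes: !10 = 1334961.
Total outcomes: 10! = 3628800.
Probability = 1334961/3628800 = 16481/44800.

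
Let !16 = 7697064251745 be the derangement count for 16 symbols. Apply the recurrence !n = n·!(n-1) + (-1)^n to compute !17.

130850092279664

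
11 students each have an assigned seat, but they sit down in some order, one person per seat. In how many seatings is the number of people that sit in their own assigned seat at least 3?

3205379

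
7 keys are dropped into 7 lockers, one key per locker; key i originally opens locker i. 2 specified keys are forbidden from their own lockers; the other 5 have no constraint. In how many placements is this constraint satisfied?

3720

Let A_j be the event that the j-th constrained one is fixed. By inclusion-exclusion over the 2 events:
Σ_{j=0}^{2} (-1)^j C(2,j)(7-j)!
= C(2,0)·7! - C(2,1)·6! + C(2,2)·5!
= 5040 - 1440 + 120
= 3720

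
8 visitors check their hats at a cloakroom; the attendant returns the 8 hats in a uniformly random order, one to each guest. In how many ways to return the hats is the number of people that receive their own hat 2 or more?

# with exactly i fixed is C(8,i)·!(8-i); sum over i=2..8:
  i=2: C(8,2)·!6 = 28·265 = 7420
  i=3: C(8,3)·!5 = 56·44 = 2464
  i=4: C(8,4)·!4 = 70·9 = 630
  i=5: C(8,5)·!3 = 56·2 = 112
  i=6: C(8,6)·!2 = 28·1 = 28
  i=7: C(8,7)·!1 = 8·0 = 0
  i=8: C(8,8)·!0 = 1·1 = 1
Total = 10655.

10655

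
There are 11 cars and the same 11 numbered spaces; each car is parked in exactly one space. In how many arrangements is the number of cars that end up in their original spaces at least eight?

386

Sum C(11,i)·!(11-i) for i = 8..11:
  i=8: C(11,8)·!3 = 165·2 = 330
  i=9: C(11,9)·!2 = 55·1 = 55
  i=10: C(11,10)·!1 = 11·0 = 0
  i=11: C(11,11)·!0 = 1·1 = 1
Total = 386.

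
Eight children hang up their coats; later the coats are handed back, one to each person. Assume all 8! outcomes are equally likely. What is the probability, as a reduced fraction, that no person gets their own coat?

Favorable outcomes: !8 = 14833.
Total outcomes: 8! = 40320.
Probability = 14833/40320 = 2119/5760.

2119/5760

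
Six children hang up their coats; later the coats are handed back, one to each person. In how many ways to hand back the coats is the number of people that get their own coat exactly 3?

Pick the 3 fixed positions: C(6,3) = 20 ways.
The remaining 3 must be deranged: !3 = 2.
Total: 20 × 2 = 40.

40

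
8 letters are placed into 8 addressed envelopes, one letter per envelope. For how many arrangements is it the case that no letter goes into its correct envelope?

14833

!8 = 8! · Σ_{k=0}^{8} (-1)^k/k!
= 8! - 8!/1! + 8!/2! - 8!/3! + 8!/4! - 8!/5! + 8!/6! - 8!/7! + 8!/8!
= 40320 - 40320 + 20160 - 6720 + 1680 - 336 + 56 - 8 + 1
= 14833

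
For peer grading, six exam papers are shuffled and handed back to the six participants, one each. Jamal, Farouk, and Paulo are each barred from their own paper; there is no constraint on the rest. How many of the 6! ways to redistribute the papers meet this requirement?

Let A_j be the event that the j-th constrained one is fixed. By inclusion-exclusion over the 3 events:
Σ_{j=0}^{3} (-1)^j C(3,j)(6-j)!
= C(3,0)·6! - C(3,1)·5! + C(3,2)·4! - C(3,3)·3!
= 720 - 360 + 72 - 6
= 426

426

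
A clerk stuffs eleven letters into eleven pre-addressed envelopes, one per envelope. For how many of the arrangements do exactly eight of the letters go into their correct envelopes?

330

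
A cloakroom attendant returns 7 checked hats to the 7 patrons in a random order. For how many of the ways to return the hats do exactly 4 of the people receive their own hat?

Choose which 4 of the 7 are fixed: C(7,4) = 35.
The other 3 form a derangement: !3 = 2.
Total: 35 × 2 = 70.

70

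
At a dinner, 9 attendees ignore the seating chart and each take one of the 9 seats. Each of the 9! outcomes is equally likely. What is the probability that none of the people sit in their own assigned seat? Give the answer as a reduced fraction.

Favorable outcomes: !9 = 133496.
Total outcomes: 9! = 362880.
Probability = 133496/362880 = 16687/45360.

16687/45360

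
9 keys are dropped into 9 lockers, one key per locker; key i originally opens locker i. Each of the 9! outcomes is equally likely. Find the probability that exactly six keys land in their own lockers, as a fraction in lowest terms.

Favorable outcomes: C(9,6)·!3 = 84·2 = 168.
Total outcomes: 9! = 362880.
Probability = 168/362880 = 1/2160.

1/2160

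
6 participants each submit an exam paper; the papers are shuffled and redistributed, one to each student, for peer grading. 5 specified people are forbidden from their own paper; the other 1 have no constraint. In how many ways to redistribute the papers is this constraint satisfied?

Inclusion-exclusion on the 5 forbidden self-matches:
Σ_{j=0}^{5} (-1)^j C(5,j)(6-j)!
= C(5,0)·6! - C(5,1)·5! + C(5,2)·4! - C(5,3)·3! + C(5,4)·2! - C(5,5)·1!
= 720 - 600 + 240 - 60 + 10 - 1
= 309

309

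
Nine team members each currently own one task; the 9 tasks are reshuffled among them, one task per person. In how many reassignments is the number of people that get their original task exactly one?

Pick the single fixed position: C(9,1) = 9 ways.
The other 8 form a derangement: !8 = 14833.
Total: 9 × 14833 = 133497.

133497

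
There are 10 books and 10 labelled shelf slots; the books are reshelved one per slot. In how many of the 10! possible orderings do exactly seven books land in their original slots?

240

Pick the 7 fixed positions: C(10,7) = 120 ways.
The remaining 3 must be deranged: !3 = 2.
Total: 120 × 2 = 240.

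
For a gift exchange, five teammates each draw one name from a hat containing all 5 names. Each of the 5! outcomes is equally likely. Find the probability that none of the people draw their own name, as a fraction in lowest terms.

11/30

Favorable outcomes: !5 = 44.
Total outcomes: 5! = 120.
Probability = 44/120 = 11/30.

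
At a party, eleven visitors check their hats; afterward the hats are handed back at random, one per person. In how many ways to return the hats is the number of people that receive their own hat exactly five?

Pick the 5 fixed positions: C(11,5) = 462 ways.
The other 6 form a derangement: !6 = 265.
Total: 462 × 265 = 122430.

122430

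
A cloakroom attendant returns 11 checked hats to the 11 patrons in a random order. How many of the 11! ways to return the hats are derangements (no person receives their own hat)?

Recurrence: !11 = 11·!10 + (-1)^11.
!11 = 11·1334961 - 1 = 14684570

14684570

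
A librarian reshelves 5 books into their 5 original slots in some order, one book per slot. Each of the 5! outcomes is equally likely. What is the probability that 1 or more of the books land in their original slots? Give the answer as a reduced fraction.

Favorable outcomes: Σ_{i≥1} C(5,i)·!(5-i) = 5·9 + 10·2 + 10·1 + 5·0 + 1·1 = 76.
Total outcomes: 5! = 120.
Probability = 76/120 = 19/30.

19/30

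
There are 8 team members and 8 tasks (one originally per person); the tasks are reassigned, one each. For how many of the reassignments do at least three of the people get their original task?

3235

# with exactly i fixed is C(8,i)·!(8-i); sum over i=3..8:
  i=3: C(8,3)·!5 = 56·44 = 2464
  i=4: C(8,4)·!4 = 70·9 = 630
  i=5: C(8,5)·!3 = 56·2 = 112
  i=6: C(8,6)·!2 = 28·1 = 28
  i=7: C(8,7)·!1 = 8·0 = 0
  i=8: C(8,8)·!0 = 1·1 = 1
Total = 3235.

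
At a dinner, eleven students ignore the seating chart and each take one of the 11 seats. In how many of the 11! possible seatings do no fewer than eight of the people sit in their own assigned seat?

386

# with exactly i fixed is C(11,i)·!(11-i); sum over i=8..11:
  i=8: C(11,8)·!3 = 165·2 = 330
  i=9: C(11,9)·!2 = 55·1 = 55
  i=10: C(11,10)·!1 = 11·0 = 0
  i=11: C(11,11)·!0 = 1·1 = 1
Total = 386.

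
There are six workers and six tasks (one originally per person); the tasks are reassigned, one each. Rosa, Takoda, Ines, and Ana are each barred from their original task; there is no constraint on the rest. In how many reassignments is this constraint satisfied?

Inclusion-exclusion on the 4 forbidden self-matches:
Σ_{j=0}^{4} (-1)^j C(4,j)(6-j)!
= C(4,0)·6! - C(4,1)·5! + C(4,2)·4! - C(4,3)·3! + C(4,4)·2!
= 720 - 480 + 144 - 24 + 2
= 362

362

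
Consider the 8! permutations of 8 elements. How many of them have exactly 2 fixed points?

7420

Choose which 2 of the 8 are fixed: C(8,2) = 28.
The remaining 6 must be deranged: !6 = 265.
Total: 28 × 265 = 7420.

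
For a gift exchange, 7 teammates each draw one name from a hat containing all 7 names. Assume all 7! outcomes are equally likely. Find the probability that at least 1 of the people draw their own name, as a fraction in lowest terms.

177/280

Favorable outcomes: Σ_{i≥1} C(7,i)·!(7-i) = 7·265 + 21·44 + 35·9 + 35·2 + 21·1 + 7·0 + 1·1 = 3186.
Total outcomes: 7! = 5040.
Probability = 3186/5040 = 177/280.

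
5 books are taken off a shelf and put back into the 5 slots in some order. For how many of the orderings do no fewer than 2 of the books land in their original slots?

Sum C(5,i)·!(5-i) for i = 2..5:
  i=2: C(5,2)·!3 = 10·2 = 20
  i=3: C(5,3)·!2 = 10·1 = 10
  i=4: C(5,4)·!1 = 5·0 = 0
  i=5: C(5,5)·!0 = 1·1 = 1
Total = 31.

31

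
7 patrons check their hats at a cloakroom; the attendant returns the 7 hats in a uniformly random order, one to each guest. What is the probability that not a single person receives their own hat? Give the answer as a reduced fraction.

103/280

Favorable outcomes: !7 = 1854.
Total outcomes: 7! = 5040.
Probability = 1854/5040 = 103/280.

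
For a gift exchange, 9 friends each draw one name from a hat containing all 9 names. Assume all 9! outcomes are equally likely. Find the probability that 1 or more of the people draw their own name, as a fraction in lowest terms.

28673/45360

Favorable outcomes: Σ_{i≥1} C(9,i)·!(9-i) = 9·14833 + 36·1854 + 84·265 + 126·44 + 126·9 + 84·2 + 36·1 + 9·0 + 1·1 = 229384.
Total outcomes: 9! = 362880.
Probability = 229384/362880 = 28673/45360.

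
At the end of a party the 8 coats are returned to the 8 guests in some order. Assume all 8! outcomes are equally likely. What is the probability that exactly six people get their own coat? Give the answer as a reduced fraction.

1/1440

Favorable outcomes: C(8,6)·!2 = 28·1 = 28.
Total outcomes: 8! = 40320.
Probability = 28/40320 = 1/1440.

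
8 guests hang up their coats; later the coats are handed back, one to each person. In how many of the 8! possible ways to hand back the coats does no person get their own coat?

Recurrence: !8 = 8·!7 + (-1)^8.
!8 = 8·1854 + 1 = 14833

14833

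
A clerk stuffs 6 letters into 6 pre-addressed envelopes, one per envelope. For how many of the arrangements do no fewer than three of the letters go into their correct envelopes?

# with exactly i fixed is C(6,i)·!(6-i); sum over i=3..6:
  i=3: C(6,3)·!3 = 20·2 = 40
  i=4: C(6,4)·!2 = 15·1 = 15
  i=5: C(6,5)·!1 = 6·0 = 0
  i=6: C(6,6)·!0 = 1·1 = 1
Total = 56.

56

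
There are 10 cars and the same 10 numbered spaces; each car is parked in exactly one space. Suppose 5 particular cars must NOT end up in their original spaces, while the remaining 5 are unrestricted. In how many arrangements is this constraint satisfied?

2170680

Let A_j be the event that the j-th constrained one is fixed. By inclusion-exclusion over the 5 events:
Σ_{j=0}^{5} (-1)^j C(5,j)(10-j)!
= C(5,0)·10! - C(5,1)·9! + C(5,2)·8! - C(5,3)·7! + C(5,4)·6! - C(5,5)·5!
= 3628800 - 1814400 + 403200 - 50400 + 3600 - 120
= 2170680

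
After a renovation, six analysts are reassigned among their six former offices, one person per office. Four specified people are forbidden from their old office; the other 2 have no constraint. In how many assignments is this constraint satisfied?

Let A_j be the event that the j-th constrained one is fixed. By inclusion-exclusion over the 4 events:
Σ_{j=0}^{4} (-1)^j C(4,j)(6-j)!
= C(4,0)·6! - C(4,1)·5! + C(4,2)·4! - C(4,3)·3! + C(4,4)·2!
= 720 - 480 + 144 - 24 + 2
= 362

362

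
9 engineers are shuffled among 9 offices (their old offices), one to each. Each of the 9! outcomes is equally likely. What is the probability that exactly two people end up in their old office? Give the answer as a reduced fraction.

103/560

Favorable outcomes: C(9,2)·!7 = 36·1854 = 66744.
Total outcomes: 9! = 362880.
Probability = 66744/362880 = 103/560.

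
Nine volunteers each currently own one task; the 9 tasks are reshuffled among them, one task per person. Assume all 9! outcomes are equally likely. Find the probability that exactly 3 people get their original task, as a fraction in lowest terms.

Favorable outcomes: C(9,3)·!6 = 84·265 = 22260.
Total outcomes: 9! = 362880.
Probability = 22260/362880 = 53/864.

53/864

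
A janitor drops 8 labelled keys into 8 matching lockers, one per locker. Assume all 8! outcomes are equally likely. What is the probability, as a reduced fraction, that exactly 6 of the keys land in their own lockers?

Favorable outcomes: C(8,6)·!2 = 28·1 = 28.
Total outcomes: 8! = 40320.
Probability = 28/40320 = 1/1440.

1/1440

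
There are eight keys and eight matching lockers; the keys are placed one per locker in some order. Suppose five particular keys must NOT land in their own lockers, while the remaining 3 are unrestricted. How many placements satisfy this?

21234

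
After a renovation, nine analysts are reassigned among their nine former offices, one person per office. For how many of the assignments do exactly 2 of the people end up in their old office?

66744

Choose which 2 of the 9 are fixed: C(9,2) = 36.
The other 7 form a derangement: !7 = 1854.
Total: 36 × 1854 = 66744.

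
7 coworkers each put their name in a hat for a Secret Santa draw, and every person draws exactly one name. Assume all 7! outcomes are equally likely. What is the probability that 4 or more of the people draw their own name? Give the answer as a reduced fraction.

23/1260

Favorable outcomes: Σ_{i≥4} C(7,i)·!(7-i) = 35·2 + 21·1 + 7·0 + 1·1 = 92.
Total outcomes: 7! = 5040.
Probability = 92/5040 = 23/1260.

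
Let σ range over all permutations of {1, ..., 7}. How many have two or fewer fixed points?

4633

# with exactly i fixed is C(7,i)·!(7-i); sum over i=0..2:
  i=0: C(7,0)·!7 = 1·1854 = 1854
  i=1: C(7,1)·!6 = 7·265 = 1855
  i=2: C(7,2)·!5 = 21·44 = 924
Total = 4633.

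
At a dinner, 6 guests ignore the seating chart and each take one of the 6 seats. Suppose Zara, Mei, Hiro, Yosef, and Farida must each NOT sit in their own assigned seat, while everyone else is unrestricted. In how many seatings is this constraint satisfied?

309

Let A_j be the event that the j-th constrained one is fixed. By inclusion-exclusion over the 5 events:
Σ_{j=0}^{5} (-1)^j C(5,j)(6-j)!
= C(5,0)·6! - C(5,1)·5! + C(5,2)·4! - C(5,3)·3! + C(5,4)·2! - C(5,5)·1!
= 720 - 600 + 240 - 60 + 10 - 1
= 309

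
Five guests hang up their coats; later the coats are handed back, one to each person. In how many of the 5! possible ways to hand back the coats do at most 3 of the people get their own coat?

119

# with exactly i fixed is C(5,i)·!(5-i); sum over i=0..3:
  i=0: C(5,0)·!5 = 1·44 = 44
  i=1: C(5,1)·!4 = 5·9 = 45
  i=2: C(5,2)·!3 = 10·2 = 20
  i=3: C(5,3)·!2 = 10·1 = 10
Total = 119.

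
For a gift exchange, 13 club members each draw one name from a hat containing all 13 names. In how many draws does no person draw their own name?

2290792932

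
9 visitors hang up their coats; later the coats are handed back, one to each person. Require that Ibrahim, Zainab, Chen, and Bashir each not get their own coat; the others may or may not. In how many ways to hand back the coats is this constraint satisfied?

229080

Let A_j be the event that the j-th constrained one is fixed. By inclusion-exclusion over the 4 events:
Σ_{j=0}^{4} (-1)^j C(4,j)(9-j)!
= C(4,0)·9! - C(4,1)·8! + C(4,2)·7! - C(4,3)·6! + C(4,4)·5!
= 362880 - 161280 + 30240 - 2880 + 120
= 229080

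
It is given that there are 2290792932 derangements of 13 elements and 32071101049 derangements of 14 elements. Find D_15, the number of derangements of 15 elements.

481066515734

D_15 = (15-1)·(D_14 + D_13) = 14·(32071101049 + 2290792932) = 14·34361893981 = 481066515734.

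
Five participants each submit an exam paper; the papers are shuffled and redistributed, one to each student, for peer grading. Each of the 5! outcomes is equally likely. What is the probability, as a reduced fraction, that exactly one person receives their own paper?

Favorable outcomes: C(5,1)·!4 = 5·9 = 45.
Total outcomes: 5! = 120.
Probability = 45/120 = 3/8.

3/8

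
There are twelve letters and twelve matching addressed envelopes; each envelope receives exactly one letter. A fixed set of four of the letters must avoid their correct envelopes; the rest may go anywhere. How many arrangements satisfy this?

339696000

Inclusion-exclusion on the 4 forbidden self-matches:
Σ_{j=0}^{4} (-1)^j C(4,j)(12-j)!
= C(4,0)·12! - C(4,1)·11! + C(4,2)·10! - C(4,3)·9! + C(4,4)·8!
= 479001600 - 159667200 + 21772800 - 1451520 + 40320
= 339696000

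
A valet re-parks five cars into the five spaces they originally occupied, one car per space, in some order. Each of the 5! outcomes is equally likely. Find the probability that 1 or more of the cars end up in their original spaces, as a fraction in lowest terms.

Favorable outcomes: Σ_{i≥1} C(5,i)·!(5-i) = 5·9 + 10·2 + 10·1 + 5·0 + 1·1 = 76.
Total outcomes: 5! = 120.
Probability = 76/120 = 19/30.

19/30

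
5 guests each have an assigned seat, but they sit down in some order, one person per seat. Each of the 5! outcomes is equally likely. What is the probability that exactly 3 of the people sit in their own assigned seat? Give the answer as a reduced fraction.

Favorable outcomes: C(5,3)·!2 = 10·1 = 10.
Total outcomes: 5! = 120.
Probability = 10/120 = 1/12.

1/12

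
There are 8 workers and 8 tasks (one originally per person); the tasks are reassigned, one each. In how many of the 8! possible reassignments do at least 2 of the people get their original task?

10655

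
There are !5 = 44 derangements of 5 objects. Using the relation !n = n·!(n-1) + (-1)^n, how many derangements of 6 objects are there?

265

!6 = 6·44 + 1 = 265.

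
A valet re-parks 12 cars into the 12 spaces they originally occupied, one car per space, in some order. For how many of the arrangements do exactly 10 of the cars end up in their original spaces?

66

Pick the 10 fixed positions: C(12,10) = 66 ways.
The other 2 form a derangement: !2 = 1.
Total: 66 × 1 = 66.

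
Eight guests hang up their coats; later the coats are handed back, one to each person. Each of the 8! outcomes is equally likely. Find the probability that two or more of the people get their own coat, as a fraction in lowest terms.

Favorable outcomes: Σ_{i≥2} C(8,i)·!(8-i) = 28·265 + 56·44 + 70·9 + 56·2 + 28·1 + 8·0 + 1·1 = 10655.
Total outcomes: 8! = 40320.
Probability = 10655/40320 = 2131/8064.

2131/8064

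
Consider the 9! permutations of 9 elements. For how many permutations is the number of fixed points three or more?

Sum C(9,i)·!(9-i) for i = 3..9:
  i=3: C(9,3)·!6 = 84·265 = 22260
  i=4: C(9,4)·!5 = 126·44 = 5544
  i=5: C(9,5)·!4 = 126·9 = 1134
  i=6: C(9,6)·!3 = 84·2 = 168
  i=7: C(9,7)·!2 = 36·1 = 36
  i=8: C(9,8)·!1 = 9·0 = 0
  i=9: C(9,9)·!0 = 1·1 = 1
Total = 29143.

29143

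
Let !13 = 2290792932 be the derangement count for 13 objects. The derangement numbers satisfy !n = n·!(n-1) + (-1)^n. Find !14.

32071101049

!14 = 14·2290792932 + 1 = 32071101049.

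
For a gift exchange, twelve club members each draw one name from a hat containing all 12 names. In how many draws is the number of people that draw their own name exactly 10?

Pick the 10 fixed positions: C(12,10) = 66 ways.
The remaining 2 must be deranged: !2 = 1.
Total: 66 × 1 = 66.

66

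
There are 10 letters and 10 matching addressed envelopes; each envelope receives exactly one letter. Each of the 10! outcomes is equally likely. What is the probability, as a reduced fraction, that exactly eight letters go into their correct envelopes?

Favorable outcomes: C(10,8)·!2 = 45·1 = 45.
Total outcomes: 10! = 3628800.
Probability = 45/3628800 = 1/80640.

1/80640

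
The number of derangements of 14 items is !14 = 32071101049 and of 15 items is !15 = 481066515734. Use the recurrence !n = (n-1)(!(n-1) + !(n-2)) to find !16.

!16 = (16-1)·(!15 + !14) = 15·(481066515734 + 32071101049) = 15·513137616783 = 7697064251745.

7697064251745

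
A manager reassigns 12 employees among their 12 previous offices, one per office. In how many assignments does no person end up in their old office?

Use !n = n·!(n-1) + (-1)^n.
!12 = 12·14684570 + 1 = 176214841

176214841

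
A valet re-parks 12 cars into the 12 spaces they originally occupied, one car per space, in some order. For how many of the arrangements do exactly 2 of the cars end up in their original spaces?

88107426

Choose which 2 of the 12 are fixed: C(12,2) = 66.
The remaining 10 must be deranged: !10 = 1334961.
Total: 66 × 1334961 = 88107426.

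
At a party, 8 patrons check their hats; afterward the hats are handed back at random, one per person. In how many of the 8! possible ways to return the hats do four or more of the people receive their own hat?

771

# with exactly i fixed is C(8,i)·!(8-i); sum over i=4..8:
  i=4: C(8,4)·!4 = 70·9 = 630
  i=5: C(8,5)·!3 = 56·2 = 112
  i=6: C(8,6)·!2 = 28·1 = 28
  i=7: C(8,7)·!1 = 8·0 = 0
  i=8: C(8,8)·!0 = 1·1 = 1
Total = 771.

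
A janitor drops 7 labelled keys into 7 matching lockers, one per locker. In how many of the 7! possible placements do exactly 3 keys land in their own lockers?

315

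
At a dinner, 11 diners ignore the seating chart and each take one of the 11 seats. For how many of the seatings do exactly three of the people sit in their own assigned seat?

Pick the 3 fixed positions: C(11,3) = 165 ways.
The other 8 form a derangement: !8 = 14833.
Total: 165 × 14833 = 2447445.

2447445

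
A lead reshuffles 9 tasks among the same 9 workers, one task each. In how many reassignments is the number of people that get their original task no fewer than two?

95887

Sum C(9,i)·!(9-i) for i = 2..9:
  i=2: C(9,2)·!7 = 36·1854 = 66744
  i=3: C(9,3)·!6 = 84·265 = 22260
  i=4: C(9,4)·!5 = 126·44 = 5544
  i=5: C(9,5)·!4 = 126·9 = 1134
  i=6: C(9,6)·!3 = 84·2 = 168
  i=7: C(9,7)·!2 = 36·1 = 36
  i=8: C(9,8)·!1 = 9·0 = 0
  i=9: C(9,9)·!0 = 1·1 = 1
Total = 95887.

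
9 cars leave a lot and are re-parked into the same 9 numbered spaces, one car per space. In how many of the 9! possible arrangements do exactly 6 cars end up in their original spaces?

168

Choose which 6 of the 9 are fixed: C(9,6) = 84.
The remaining 3 must be deranged: !3 = 2.
Total: 84 × 2 = 168.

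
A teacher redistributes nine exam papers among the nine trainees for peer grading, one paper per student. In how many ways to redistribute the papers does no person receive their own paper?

133496

!9 = 9! · Σ_{k=0}^{9} (-1)^k/k!
= 9! - 9!/1! + 9!/2! - 9!/3! + 9!/4! - 9!/5! + 9!/6! - 9!/7! + 9!/8! - 9!/9!
= 362880 - 362880 + 181440 - 60480 + 15120 - 3024 + 504 - 72 + 9 - 1
= 133496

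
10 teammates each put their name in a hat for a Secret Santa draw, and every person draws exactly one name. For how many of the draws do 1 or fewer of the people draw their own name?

Sum C(10,i)·!(10-i) for i = 0..1:
  i=0: C(10,0)·!10 = 1·1334961 = 1334961
  i=1: C(10,1)·!9 = 10·133496 = 1334960
Total = 2669921.

2669921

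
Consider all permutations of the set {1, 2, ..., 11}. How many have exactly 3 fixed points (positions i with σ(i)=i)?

2447445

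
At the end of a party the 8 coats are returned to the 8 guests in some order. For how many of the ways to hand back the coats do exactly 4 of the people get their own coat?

630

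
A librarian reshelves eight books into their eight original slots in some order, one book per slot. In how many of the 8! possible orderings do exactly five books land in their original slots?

Pick the 5 fixed positions: C(8,5) = 56 ways.
The remaining 3 must be deranged: !3 = 2.
Total: 56 × 2 = 112.

112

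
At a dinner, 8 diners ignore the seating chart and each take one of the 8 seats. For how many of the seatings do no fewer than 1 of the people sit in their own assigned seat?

25487

Sum C(8,i)·!(8-i) for i = 1..8:
  i=1: C(8,1)·!7 = 8·1854 = 14832
  i=2: C(8,2)·!6 = 28·265 = 7420
  i=3: C(8,3)·!5 = 56·44 = 2464
  i=4: C(8,4)·!4 = 70·9 = 630
  i=5: C(8,5)·!3 = 56·2 = 112
  i=6: C(8,6)·!2 = 28·1 = 28
  i=7: C(8,7)·!1 = 8·0 = 0
  i=8: C(8,8)·!0 = 1·1 = 1
Total = 25487.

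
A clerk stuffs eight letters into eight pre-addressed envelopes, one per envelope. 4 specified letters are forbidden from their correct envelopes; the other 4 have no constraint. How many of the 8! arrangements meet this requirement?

Inclusion-exclusion on the 4 forbidden self-matches:
Σ_{j=0}^{4} (-1)^j C(4,j)(8-j)!
= C(4,0)·8! - C(4,1)·7! + C(4,2)·6! - C(4,3)·5! + C(4,4)·4!
= 40320 - 20160 + 4320 - 480 + 24
= 24024

24024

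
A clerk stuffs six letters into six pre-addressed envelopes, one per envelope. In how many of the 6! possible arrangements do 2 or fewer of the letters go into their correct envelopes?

664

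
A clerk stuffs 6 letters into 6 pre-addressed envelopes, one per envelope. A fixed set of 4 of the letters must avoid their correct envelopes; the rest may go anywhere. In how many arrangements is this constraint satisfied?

362

Inclusion-exclusion on the 4 forbidden self-matches:
Σ_{j=0}^{4} (-1)^j C(4,j)(6-j)!
= C(4,0)·6! - C(4,1)·5! + C(4,2)·4! - C(4,3)·3! + C(4,4)·2!
= 720 - 480 + 144 - 24 + 2
= 362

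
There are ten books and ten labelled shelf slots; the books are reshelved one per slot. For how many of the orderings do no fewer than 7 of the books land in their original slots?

286

# with exactly i fixed is C(10,i)·!(10-i); sum over i=7..10:
  i=7: C(10,7)·!3 = 120·2 = 240
  i=8: C(10,8)·!2 = 45·1 = 45
  i=9: C(10,9)·!1 = 10·0 = 0
  i=10: C(10,10)·!0 = 1·1 = 1
Total = 286.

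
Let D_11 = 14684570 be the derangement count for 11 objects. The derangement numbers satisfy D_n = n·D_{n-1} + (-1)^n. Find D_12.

176214841

D_12 = 12·14684570 + 1 = 176214841.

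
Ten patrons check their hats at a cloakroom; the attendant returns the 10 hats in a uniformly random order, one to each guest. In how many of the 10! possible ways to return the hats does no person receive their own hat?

!10 is the nearest integer to 10!/e.
10! = 3628800, and 3628800/e ≈ 1334960.92, so !10 = 1334961.

1334961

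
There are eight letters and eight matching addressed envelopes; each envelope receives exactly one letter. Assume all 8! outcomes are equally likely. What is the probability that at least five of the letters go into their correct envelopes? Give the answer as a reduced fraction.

47/13440

Favorable outcomes: Σ_{i≥5} C(8,i)·!(8-i) = 56·2 + 28·1 + 8·0 + 1·1 = 141.
Total outcomes: 8! = 40320.
Probability = 141/40320 = 47/13440.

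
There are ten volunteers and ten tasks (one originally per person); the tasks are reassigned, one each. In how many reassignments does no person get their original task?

1334961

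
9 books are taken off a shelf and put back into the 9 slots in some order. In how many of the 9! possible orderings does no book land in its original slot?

133496

By inclusion-exclusion, !9 = Σ (-1)^k · 9!/k! for k=0..9
= 9! - 9!/1! + 9!/2! - 9!/3! + 9!/4! - 9!/5! + 9!/6! - 9!/7! + 9!/8! - 9!/9!
= 362880 - 362880 + 181440 - 60480 + 15120 - 3024 + 504 - 72 + 9 - 1
= 133496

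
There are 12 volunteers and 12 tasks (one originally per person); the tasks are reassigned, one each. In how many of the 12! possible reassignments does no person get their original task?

Recurrence: !12 = 12·!11 + (-1)^12.
!12 = 12·14684570 + 1 = 176214841

176214841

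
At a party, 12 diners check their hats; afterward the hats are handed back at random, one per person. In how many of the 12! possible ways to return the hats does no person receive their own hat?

!12 is the nearest integer to 12!/e.
12! = 479001600, and 479001600/e ≈ 176214840.93, so !12 = 176214841.

176214841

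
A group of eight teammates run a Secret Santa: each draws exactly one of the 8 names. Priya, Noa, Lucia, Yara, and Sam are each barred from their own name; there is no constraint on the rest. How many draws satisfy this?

21234

Inclusion-exclusion on the 5 forbidden self-matches:
Σ_{j=0}^{5} (-1)^j C(5,j)(8-j)!
= C(5,0)·8! - C(5,1)·7! + C(5,2)·6! - C(5,3)·5! + C(5,4)·4! - C(5,5)·3!
= 40320 - 25200 + 7200 - 1200 + 120 - 6
= 21234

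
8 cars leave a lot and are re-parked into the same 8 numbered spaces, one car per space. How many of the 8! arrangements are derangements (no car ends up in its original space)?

Recurrence: !8 = 8·!7 + (-1)^8.
!8 = 8·1854 + 1 = 14833

14833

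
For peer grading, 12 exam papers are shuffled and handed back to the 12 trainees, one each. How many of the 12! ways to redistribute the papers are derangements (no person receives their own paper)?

176214841

!12 is the nearest integer to 12!/e.
12! = 479001600, and 479001600/e ≈ 176214840.93, so !12 = 176214841.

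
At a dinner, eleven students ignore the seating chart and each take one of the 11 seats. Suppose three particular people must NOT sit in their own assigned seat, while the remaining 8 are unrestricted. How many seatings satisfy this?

30078720

Inclusion-exclusion on the 3 forbidden self-matches:
Σ_{j=0}^{3} (-1)^j C(3,j)(11-j)!
= C(3,0)·11! - C(3,1)·10! + C(3,2)·9! - C(3,3)·8!
= 39916800 - 10886400 + 1088640 - 40320
= 30078720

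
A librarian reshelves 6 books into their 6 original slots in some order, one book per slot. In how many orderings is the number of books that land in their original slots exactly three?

40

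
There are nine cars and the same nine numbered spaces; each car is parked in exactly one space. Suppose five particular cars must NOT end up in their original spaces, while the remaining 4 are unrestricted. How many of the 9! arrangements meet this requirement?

Let A_j be the event that the j-th constrained one is fixed. By inclusion-exclusion over the 5 events:
Σ_{j=0}^{5} (-1)^j C(5,j)(9-j)!
= C(5,0)·9! - C(5,1)·8! + C(5,2)·7! - C(5,3)·6! + C(5,4)·5! - C(5,5)·4!
= 362880 - 201600 + 50400 - 7200 + 600 - 24
= 205056

205056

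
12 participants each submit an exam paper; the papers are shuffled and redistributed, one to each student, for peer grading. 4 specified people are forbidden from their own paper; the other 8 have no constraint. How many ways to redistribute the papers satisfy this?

339696000

Inclusion-exclusion on the 4 forbidden self-matches:
Σ_{j=0}^{4} (-1)^j C(4,j)(12-j)!
= C(4,0)·12! - C(4,1)·11! + C(4,2)·10! - C(4,3)·9! + C(4,4)·8!
= 479001600 - 159667200 + 21772800 - 1451520 + 40320
= 339696000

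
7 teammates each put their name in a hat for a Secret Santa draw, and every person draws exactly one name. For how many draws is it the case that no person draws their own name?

!7 is the nearest integer to 7!/e.
7! = 5040, and 5040/e ≈ 1854.11, so !7 = 1854.

1854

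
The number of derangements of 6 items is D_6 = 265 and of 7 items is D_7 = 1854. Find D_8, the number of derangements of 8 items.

14833

D_8 = (8-1)·(D_7 + D_6) = 7·(1854 + 265) = 7·2119 = 14833.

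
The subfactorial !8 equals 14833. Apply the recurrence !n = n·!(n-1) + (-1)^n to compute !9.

!9 = 9·14833 - 1 = 133496.

133496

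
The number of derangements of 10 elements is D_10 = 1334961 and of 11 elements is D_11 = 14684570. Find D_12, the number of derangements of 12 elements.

176214841

D_12 = (12-1)·(D_11 + D_10) = 11·(14684570 + 1334961) = 11·16019531 = 176214841.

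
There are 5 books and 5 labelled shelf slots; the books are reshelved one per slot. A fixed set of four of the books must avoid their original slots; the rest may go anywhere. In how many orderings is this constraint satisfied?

53

Inclusion-exclusion on the 4 forbidden self-matches:
Σ_{j=0}^{4} (-1)^j C(4,j)(5-j)!
= C(4,0)·5! - C(4,1)·4! + C(4,2)·3! - C(4,3)·2! + C(4,4)·1!
= 120 - 96 + 36 - 8 + 1
= 53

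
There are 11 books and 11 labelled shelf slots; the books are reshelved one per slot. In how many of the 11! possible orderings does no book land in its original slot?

The subfactorial !11 = [11!/e] (nearest integer).
11! = 39916800, and 39916800/e ≈ 14684570.08, so !11 = 14684570.

14684570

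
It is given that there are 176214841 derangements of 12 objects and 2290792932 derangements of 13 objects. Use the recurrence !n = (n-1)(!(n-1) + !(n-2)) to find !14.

32071101049

!14 = (14-1)·(!13 + !12) = 13·(2290792932 + 176214841) = 13·2467007773 = 32071101049.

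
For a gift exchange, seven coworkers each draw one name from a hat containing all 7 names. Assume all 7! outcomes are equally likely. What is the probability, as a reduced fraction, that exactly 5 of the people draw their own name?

1/240

Favorable outcomes: C(7,5)·!2 = 21·1 = 21.
Total outcomes: 7! = 5040.
Probability = 21/5040 = 1/240.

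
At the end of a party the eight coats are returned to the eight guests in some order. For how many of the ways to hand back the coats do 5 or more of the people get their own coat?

141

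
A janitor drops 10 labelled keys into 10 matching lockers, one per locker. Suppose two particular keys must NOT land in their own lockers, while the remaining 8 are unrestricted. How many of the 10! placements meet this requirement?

Let A_j be the event that the j-th constrained one is fixed. By inclusion-exclusion over the 2 events:
Σ_{j=0}^{2} (-1)^j C(2,j)(10-j)!
= C(2,0)·10! - C(2,1)·9! + C(2,2)·8!
= 3628800 - 725760 + 40320
= 2943360

2943360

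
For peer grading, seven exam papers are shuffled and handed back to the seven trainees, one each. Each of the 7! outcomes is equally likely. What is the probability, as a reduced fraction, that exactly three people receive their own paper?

Favorable outcomes: C(7,3)·!4 = 35·9 = 315.
Total outcomes: 7! = 5040.
Probability = 315/5040 = 1/16.

1/16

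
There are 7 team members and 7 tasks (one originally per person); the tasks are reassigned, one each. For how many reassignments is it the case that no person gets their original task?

1854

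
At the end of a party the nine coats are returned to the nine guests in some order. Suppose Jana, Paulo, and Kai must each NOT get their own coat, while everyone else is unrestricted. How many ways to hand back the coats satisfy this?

Let A_j be the event that the j-th constrained one is fixed. By inclusion-exclusion over the 3 events:
Σ_{j=0}^{3} (-1)^j C(3,j)(9-j)!
= C(3,0)·9! - C(3,1)·8! + C(3,2)·7! - C(3,3)·6!
= 362880 - 120960 + 15120 - 720
= 256320

256320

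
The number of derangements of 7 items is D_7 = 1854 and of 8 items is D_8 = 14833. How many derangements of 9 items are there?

D_9 = (9-1)·(D_8 + D_7) = 8·(14833 + 1854) = 8·16687 = 133496.

133496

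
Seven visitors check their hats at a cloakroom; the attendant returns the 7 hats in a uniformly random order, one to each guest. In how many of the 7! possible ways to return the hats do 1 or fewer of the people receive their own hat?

3709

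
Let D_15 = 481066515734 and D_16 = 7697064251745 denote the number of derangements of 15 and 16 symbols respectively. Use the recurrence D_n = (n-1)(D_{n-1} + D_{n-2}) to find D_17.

130850092279664

D_17 = (17-1)·(D_16 + D_15) = 16·(7697064251745 + 481066515734) = 16·8178130767479 = 130850092279664.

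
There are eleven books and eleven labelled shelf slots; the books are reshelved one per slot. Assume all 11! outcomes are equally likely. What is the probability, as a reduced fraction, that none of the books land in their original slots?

1468457/3991680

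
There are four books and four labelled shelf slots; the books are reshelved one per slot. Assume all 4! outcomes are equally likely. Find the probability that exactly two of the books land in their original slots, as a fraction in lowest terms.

1/4

Favorable outcomes: C(4,2)·!2 = 6·1 = 6.
Total outcomes: 4! = 24.
Probability = 6/24 = 1/4.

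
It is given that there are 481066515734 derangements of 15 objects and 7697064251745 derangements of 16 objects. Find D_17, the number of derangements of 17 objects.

D_17 = (17-1)·(D_16 + D_15) = 16·(7697064251745 + 481066515734) = 16·8178130767479 = 130850092279664.

130850092279664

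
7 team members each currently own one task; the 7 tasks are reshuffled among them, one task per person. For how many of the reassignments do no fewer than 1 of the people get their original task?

3186

# with exactly i fixed is C(7,i)·!(7-i); sum over i=1..7:
  i=1: C(7,1)·!6 = 7·265 = 1855
  i=2: C(7,2)·!5 = 21·44 = 924
  i=3: C(7,3)·!4 = 35·9 = 315
  i=4: C(7,4)·!3 = 35·2 = 70
  i=5: C(7,5)·!2 = 21·1 = 21
  i=6: C(7,6)·!1 = 7·0 = 0
  i=7: C(7,7)·!0 = 1·1 = 1
Total = 3186.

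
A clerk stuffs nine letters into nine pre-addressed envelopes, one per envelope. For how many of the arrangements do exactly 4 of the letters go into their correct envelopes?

5544

Choose which 4 of the 9 are fixed: C(9,4) = 126.
The remaining 5 must be deranged: !5 = 44.
Total: 126 × 44 = 5544.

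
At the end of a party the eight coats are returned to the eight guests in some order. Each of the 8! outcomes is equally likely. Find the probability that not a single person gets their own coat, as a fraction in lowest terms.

2119/5760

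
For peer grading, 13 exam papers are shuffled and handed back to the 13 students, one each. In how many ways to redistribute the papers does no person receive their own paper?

2290792932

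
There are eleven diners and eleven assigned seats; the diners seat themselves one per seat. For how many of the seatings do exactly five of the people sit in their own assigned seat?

122430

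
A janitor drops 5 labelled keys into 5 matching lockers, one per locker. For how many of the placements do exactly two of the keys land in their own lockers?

20

Pick the 2 fixed positions: C(5,2) = 10 ways.
The remaining 3 must be deranged: !3 = 2.
Total: 10 × 2 = 20.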